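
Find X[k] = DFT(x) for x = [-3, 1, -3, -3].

X[k] = Σ(n=0 to 3) x[n] · ω_4^(nk)
where ω_4 = e^(-2πi/4)

Computing each X[k]:
X[0] = -8
X[1] = -4i
X[2] = -4
X[3] = 4i

X = [-8, -4i, -4, 4i]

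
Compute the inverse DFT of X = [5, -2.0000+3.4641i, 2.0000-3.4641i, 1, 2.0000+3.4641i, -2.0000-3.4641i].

x[n] = (1/6) Σ(k=0 to 5) X[k] · e^(2πikn/6)

Computing each x[n]:
x[0] = 1
x[1] = 0
x[2] = -1
x[3] = 2
x[4] = 3
x[5] = 0

x = [1, 0, -1, 2, 3, 0]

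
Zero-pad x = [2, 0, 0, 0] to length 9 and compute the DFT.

Original 4-point DFT: [2, 2, 2, 2]
Zero-padded 9-point DFT provides frequency interpolation.

DFT_9([x, 0, ...]) = [2, 2, 2, 2, 2, 2, 2, 2, 2]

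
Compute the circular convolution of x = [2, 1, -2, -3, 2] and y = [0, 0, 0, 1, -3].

(x ⊛ y)[n] = Σ(m=0 to 4) x[m] · y[(n-m) mod 5]

Computing each output sample:
(x ⊛ y)[0] = -5
(x ⊛ y)[1] = 3
(x ⊛ y)[2] = 11
(x ⊛ y)[3] = -4
(x ⊛ y)[4] = -5

x ⊛ y = [-5, 3, 11, -4, -5]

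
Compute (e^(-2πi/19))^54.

Since ω_19^19 = 1, powers reduce modulo 19.
54 mod 19 = 16
So ω_19^54 = ω_19^16 = e^(-2πi·16/19)

ω_19^54 = ω_19^16 = 0.5469+0.8372i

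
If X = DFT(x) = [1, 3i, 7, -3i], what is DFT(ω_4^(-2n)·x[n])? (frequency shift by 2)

Modulation property: DFT(ω_4^(-2n)·x[n]) = X[(k-2) mod 4], so circularly shift X by 2 positions.

X[k-2] = [7, -3i, 1, 3i]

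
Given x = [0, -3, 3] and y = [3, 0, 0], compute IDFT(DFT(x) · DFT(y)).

(x ⊛ y)[n] = Σ(m=0 to 2) x[m] · y[(n-m) mod 3]

Computing each output sample:
(x ⊛ y)[0] = 0
(x ⊛ y)[1] = -9
(x ⊛ y)[2] = 9

x ⊛ y = [0, -9, 9]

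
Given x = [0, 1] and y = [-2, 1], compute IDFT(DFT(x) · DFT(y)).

(x ⊛ y)[n] = Σ(m=0 to 1) x[m] · y[(n-m) mod 2]

Computing each output sample:
(x ⊛ y)[0] = 1
(x ⊛ y)[1] = -2

x ⊛ y = [1, -2]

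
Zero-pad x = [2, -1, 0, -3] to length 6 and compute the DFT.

Original 4-point DFT: [-2, 2-2i, 6, 2+2i]
Zero-padded 6-point DFT provides frequency interpolation.

DFT_6([x, 0, ...]) = [-2, 4.5000+0.8660i, -0.5000+0.8660i, 6, -0.5000-0.8660i, 4.5000-0.8660i]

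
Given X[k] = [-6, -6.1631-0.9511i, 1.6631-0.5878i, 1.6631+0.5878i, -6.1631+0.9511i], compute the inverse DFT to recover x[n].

x[n] = (1/5) Σ(k=0 to 4) X[k] · e^(2πikn/5)

Computing each x[n]:
x[0] = -3
x[1] = -2
x[2] = 1
x[3] = 1
x[4] = -3

x = [-3, -2, 1, 1, -3]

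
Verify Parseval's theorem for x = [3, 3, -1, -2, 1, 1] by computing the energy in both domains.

Time domain:
Σ|x[n]|² = |3|² + |3|² + |-1|² + |-2|² + |1|² + |1|² = 25.0000

Frequency domain:
(1/6)Σ|X[k]|² = (1/6)(|5|² + |7|² + |-1.0000-3.4641i|² + |1|² + |-1.0000+3.4641i|² + |7|²) = (1/6)·150.0000 = 25.0000

Both sides agree, confirming Parseval's theorem.

Σ|x[n]|² = (1/N)Σ|X[k]|² = 25.0000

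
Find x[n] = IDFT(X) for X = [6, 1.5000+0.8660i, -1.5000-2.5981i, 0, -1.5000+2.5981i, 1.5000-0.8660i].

x[n] = (1/6) Σ(k=0 to 5) X[k] · e^(2πikn/6)

Computing each x[n]:
x[0] = 1
x[1] = 2
x[2] = 0
x[3] = 0
x[4] = 2
x[5] = 1

x = [1, 2, 0, 0, 2, 1]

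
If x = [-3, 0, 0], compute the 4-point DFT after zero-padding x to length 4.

Original 3-point DFT: [-3, -3, -3]
Zero-padded 4-point DFT provides frequency interpolation.

DFT_4([x, 0, ...]) = [-3, -3, -3, -3]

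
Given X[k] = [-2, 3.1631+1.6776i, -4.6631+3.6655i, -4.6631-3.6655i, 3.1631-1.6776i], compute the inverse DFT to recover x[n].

x[n] = (1/5) Σ(k=0 to 4) X[k] · e^(2πikn/5)

Computing each x[n]:
x[0] = -1
x[1] = 0
x[2] = -1
x[3] = -3
x[4] = 3

x = [-1, 0, -1, -3, 3]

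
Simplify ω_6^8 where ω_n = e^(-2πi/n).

Since ω_6^6 = 1, powers reduce modulo 6.
8 mod 6 = 2
So ω_6^8 = ω_6^2 = e^(-2πi·2/6)

ω_6^8 = ω_6^2 = -0.5000-0.8660i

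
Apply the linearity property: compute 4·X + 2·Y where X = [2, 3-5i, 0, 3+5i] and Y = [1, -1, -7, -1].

By linearity: DFT(4x + 2y) = 4·DFT(x) + 2·DFT(y)
= 4·[2, 3-5i, 0, 3+5i] + 2·[1, -1, -7, -1]

Computing element-wise:
Z[0] = 4·(2) + 2·(1) = 10
Z[1] = 4·(3-5i) + 2·(-1) = 10-20i
Z[2] = 4·(0) + 2·(-7) = -14
Z[3] = 4·(3+5i) + 2·(-1) = 10+20i

DFT(4x + 2y) = 4·X + 2·Y = [10, 10-20i, -14, 10+20i]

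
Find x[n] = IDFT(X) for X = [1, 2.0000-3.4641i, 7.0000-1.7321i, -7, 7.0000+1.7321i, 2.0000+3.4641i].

x[n] = (1/6) Σ(k=0 to 5) X[k] · e^(2πikn/6)

Computing each x[n]:
x[0] = 2
x[1] = 2
x[2] = -2
x[3] = 3
x[4] = -3
x[5] = -1

x = [2, 2, -2, 3, -3, -1]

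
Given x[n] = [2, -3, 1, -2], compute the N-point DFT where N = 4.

X[k] = Σ(n=0 to 3) x[n] · ω_4^(nk)
where ω_4 = e^(-2πi/4)

Computing each X[k]:
X[0] = -2
X[1] = 1+1i
X[2] = 8
X[3] = 1-1i

X = [-2, 1+1i, 8, 1-1i]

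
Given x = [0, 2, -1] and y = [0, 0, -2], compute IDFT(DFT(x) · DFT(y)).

(x ⊛ y)[n] = Σ(m=0 to 2) x[m] · y[(n-m) mod 3]

Computing each output sample:
(x ⊛ y)[0] = -4
(x ⊛ y)[1] = 2
(x ⊛ y)[2] = 0

x ⊛ y = [-4, 2, 0]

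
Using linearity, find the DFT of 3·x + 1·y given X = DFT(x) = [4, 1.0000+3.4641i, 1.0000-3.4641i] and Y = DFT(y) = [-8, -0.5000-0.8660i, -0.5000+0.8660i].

By linearity: DFT(3x + 1y) = 3·DFT(x) + 1·DFT(y)
= 3·[4, 1.0000+3.4641i, 1.0000-3.4641i] + 1·[-8, -0.5000-0.8660i, -0.5000+0.8660i]

Computing element-wise:
Z[0] = 3·(4) + 1·(-8) = 4
Z[1] = 3·(1.0000+3.4641i) + 1·(-0.5000-0.8660i) = 2.5000+9.5263i
Z[2] = 3·(1.0000-3.4641i) + 1·(-0.5000+0.8660i) = 2.5000-9.5263i

DFT(3x + 1y) = 3·X + 1·Y = [4, 2.5000+9.5263i, 2.5000-9.5263i]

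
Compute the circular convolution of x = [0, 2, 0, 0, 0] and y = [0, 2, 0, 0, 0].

(x ⊛ y)[n] = Σ(m=0 to 4) x[m] · y[(n-m) mod 5]

Computing each output sample:
(x ⊛ y)[0] = 0
(x ⊛ y)[1] = 0
(x ⊛ y)[2] = 4
(x ⊛ y)[3] = 0
(x ⊛ y)[4] = 0

x ⊛ y = [0, 0, 4, 0, 0]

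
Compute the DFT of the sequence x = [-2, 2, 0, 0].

X[k] = Σ(n=0 to 3) x[n] · ω_4^(nk)
where ω_4 = e^(-2πi/4)

Computing each X[k]:
X[0] = 0
X[1] = -2-2i
X[2] = -4
X[3] = -2+2i

X = [0, -2-2i, -4, -2+2i]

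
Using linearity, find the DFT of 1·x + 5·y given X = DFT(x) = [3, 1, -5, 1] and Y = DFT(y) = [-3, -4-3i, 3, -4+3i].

By linearity: DFT(1x + 5y) = 1·DFT(x) + 5·DFT(y)
= 1·[3, 1, -5, 1] + 5·[-3, -4-3i, 3, -4+3i]

Computing element-wise:
Z[0] = 1·(3) + 5·(-3) = -12
Z[1] = 1·(1) + 5·(-4-3i) = -19-15i
Z[2] = 1·(-5) + 5·(3) = 10
Z[3] = 1·(1) + 5·(-4+3i) = -19+15i

DFT(1x + 5y) = 1·X + 5·Y = [-12, -19-15i, 10, -19+15i]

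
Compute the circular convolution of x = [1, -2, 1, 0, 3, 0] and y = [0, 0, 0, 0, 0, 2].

(x ⊛ y)[n] = Σ(m=0 to 5) x[m] · y[(n-m) mod 6]

Computing each output sample:
(x ⊛ y)[0] = -4
(x ⊛ y)[1] = 2
(x ⊛ y)[2] = 0
(x ⊛ y)[3] = 6
(x ⊛ y)[4] = 0
(x ⊛ y)[5] = 2

x ⊛ y = [-4, 2, 0, 6, 0, 2]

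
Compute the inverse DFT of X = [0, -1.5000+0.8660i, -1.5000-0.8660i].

x[n] = (1/3) Σ(k=0 to 2) X[k] · e^(2πikn/3)

Computing each x[n]:
x[0] = -1
x[1] = 0
x[2] = 1

x = [-1, 0, 1]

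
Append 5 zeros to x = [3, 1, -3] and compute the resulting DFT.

Original 3-point DFT: [1, 4.0000-3.4641i, 4.0000+3.4641i]
Zero-padded 8-point DFT provides frequency interpolation.

DFT_8([x, 0, ...]) = [1, 3.7071+2.2929i, 6-1i, 2.2929-3.7071i, -1, 2.2929+3.7071i, 6+1i, 3.7071-2.2929i]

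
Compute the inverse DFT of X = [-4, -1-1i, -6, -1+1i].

x[n] = (1/4) Σ(k=0 to 3) X[k] · e^(2πikn/4)

Computing each x[n]:
x[0] = -3
x[1] = 1
x[2] = -2
x[3] = 0

x = [-3, 1, -2, 0]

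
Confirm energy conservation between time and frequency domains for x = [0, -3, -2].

Time domain:
Σ|x[n]|² = |0|² + |-3|² + |-2|² = 13.0000

Frequency domain:
(1/3)Σ|X[k]|² = (1/3)(|-5|² + |2.5000+0.8660i|² + |2.5000-0.8660i|²) = (1/3)·39.0000 = 13.0000

Both sides agree, confirming Parseval's theorem.

Σ|x[n]|² = (1/N)Σ|X[k]|² = 13.0000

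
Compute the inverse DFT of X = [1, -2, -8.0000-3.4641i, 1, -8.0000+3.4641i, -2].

x[n] = (1/6) Σ(k=0 to 5) X[k] · e^(2πikn/6)

Computing each x[n]:
x[0] = -3
x[1] = 2
x[2] = 1
x[3] = -2
x[4] = 3
x[5] = 0

x = [-3, 2, 1, -2, 3, 0]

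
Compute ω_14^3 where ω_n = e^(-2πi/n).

ω_14^3 = e^(-2πi·3/14)
= cos(-2π·3/14) + i·sin(-2π·3/14)
= cos(-6π/14) + i·sin(-6π/14)

ω_14^3 = cos(-6π/14) + i·sin(-6π/14) = 0.2225-0.9749i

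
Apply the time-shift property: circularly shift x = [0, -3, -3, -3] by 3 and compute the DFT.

Time shift by 3: X_shifted[k] = ω_4^(3k) · X[k]
Shifted x = [-3, -3, -3, 0]

DFT(x[n-3]) = [-9, 3i, -3, -3i]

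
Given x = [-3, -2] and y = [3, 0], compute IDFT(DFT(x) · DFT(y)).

(x ⊛ y)[n] = Σ(m=0 to 1) x[m] · y[(n-m) mod 2]

Computing each output sample:
(x ⊛ y)[0] = -9
(x ⊛ y)[1] = -6

x ⊛ y = [-9, -6]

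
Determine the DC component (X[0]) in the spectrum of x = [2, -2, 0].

X[0] = Σ(n=0 to 2) x[n] · ω_3^0 = Σ x[n]
= (2) + (-2) + (0)

X[0] = 0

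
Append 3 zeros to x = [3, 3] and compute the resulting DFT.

Original 2-point DFT: [6, 0]
Zero-padded 5-point DFT provides frequency interpolation.

DFT_5([x, 0, ...]) = [6, 3.9271-2.8532i, 0.5729-1.7634i, 0.5729+1.7634i, 3.9271+2.8532i]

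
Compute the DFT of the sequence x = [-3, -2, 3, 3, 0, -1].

X[k] = Σ(n=0 to 5) x[n] · ω_6^(nk)
where ω_6 = e^(-2πi/6)

Computing each X[k]:
X[0] = 0
X[1] = -9.0000-1.7321i
X[2] = 3.4641i
X[3] = 0
X[4] = -3.4641i
X[5] = -9.0000+1.7321i

X = [0, -9.0000-1.7321i, 3.4641i, 0, -3.4641i, -9.0000+1.7321i]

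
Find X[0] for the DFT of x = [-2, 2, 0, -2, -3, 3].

X[0] = Σ(n=0 to 5) x[n] · ω_6^0 = Σ x[n]
= (-2) + (2) + (0) + (-2) + (-3) + (3)

X[0] = -2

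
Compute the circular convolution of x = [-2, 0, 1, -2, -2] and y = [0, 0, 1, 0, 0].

(x ⊛ y)[n] = Σ(m=0 to 4) x[m] · y[(n-m) mod 5]

Computing each output sample:
(x ⊛ y)[0] = -2
(x ⊛ y)[1] = -2
(x ⊛ y)[2] = -2
(x ⊛ y)[3] = 0
(x ⊛ y)[4] = 1

x ⊛ y = [-2, -2, -2, 0, 1]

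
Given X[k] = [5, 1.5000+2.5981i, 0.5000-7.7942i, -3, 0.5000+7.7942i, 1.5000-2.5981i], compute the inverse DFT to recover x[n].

x[n] = (1/6) Σ(k=0 to 5) X[k] · e^(2πikn/6)

Computing each x[n]:
x[0] = 1
x[1] = 3
x[2] = -3
x[3] = 1
x[4] = 3
x[5] = 0

x = [1, 3, -3, 1, 3, 0]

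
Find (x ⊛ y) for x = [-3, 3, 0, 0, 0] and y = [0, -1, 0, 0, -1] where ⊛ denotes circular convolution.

(x ⊛ y)[n] = Σ(m=0 to 4) x[m] · y[(n-m) mod 5]

Computing each output sample:
(x ⊛ y)[0] = -3
(x ⊛ y)[1] = 3
(x ⊛ y)[2] = -3
(x ⊛ y)[3] = 0
(x ⊛ y)[4] = 3

x ⊛ y = [-3, 3, -3, 0, 3]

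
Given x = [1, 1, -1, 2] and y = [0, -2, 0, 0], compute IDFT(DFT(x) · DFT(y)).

(x ⊛ y)[n] = Σ(m=0 to 3) x[m] · y[(n-m) mod 4]

Computing each output sample:
(x ⊛ y)[0] = -4
(x ⊛ y)[1] = -2
(x ⊛ y)[2] = -2
(x ⊛ y)[3] = 2

x ⊛ y = [-4, -2, -2, 2]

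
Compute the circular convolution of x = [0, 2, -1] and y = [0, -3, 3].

(x ⊛ y)[n] = Σ(m=0 to 2) x[m] · y[(n-m) mod 3]

Computing each output sample:
(x ⊛ y)[0] = 9
(x ⊛ y)[1] = -3
(x ⊛ y)[2] = -6

x ⊛ y = [9, -3, -6]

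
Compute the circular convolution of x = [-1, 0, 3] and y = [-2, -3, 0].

(x ⊛ y)[n] = Σ(m=0 to 2) x[m] · y[(n-m) mod 3]

Computing each output sample:
(x ⊛ y)[0] = -7
(x ⊛ y)[1] = 3
(x ⊛ y)[2] = -6

x ⊛ y = [-7, 3, -6]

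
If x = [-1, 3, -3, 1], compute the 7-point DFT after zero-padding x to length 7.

Original 4-point DFT: [0, 2-2i, -8, 2+2i]
Zero-padded 7-point DFT provides frequency interpolation.

DFT_7([x, 0, ...]) = [0, 0.6371+0.1454i, 1.6588-3.4446i, -5.7959-4.6221i, -5.7959+4.6221i, 1.6588+3.4446i, 0.6371-0.1454i]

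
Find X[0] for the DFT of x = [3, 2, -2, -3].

X[0] = Σ(n=0 to 3) x[n] · ω_4^0 = Σ x[n]
= (3) + (2) + (-2) + (-3)

X[0] = 0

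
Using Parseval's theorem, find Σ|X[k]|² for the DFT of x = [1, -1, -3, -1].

Parseval: Σ|x[n]|² = (1/N)Σ|X[k]|², so Σ|X[k]|² = N·Σ|x[n]|² = 4·12.0000

Σ|X[k]|² = N·Σ|x[n]|² = 4·12.0000 = 48.0000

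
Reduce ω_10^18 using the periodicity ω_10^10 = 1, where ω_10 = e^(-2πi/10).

Since ω_10^10 = 1, powers reduce modulo 10.
18 mod 10 = 8
So ω_10^18 = ω_10^8 = e^(-2πi·8/10)

ω_10^18 = ω_10^8 = 0.3090+0.9511i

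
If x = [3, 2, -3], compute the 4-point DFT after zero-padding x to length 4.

Original 3-point DFT: [2, 3.5000-4.3301i, 3.5000+4.3301i]
Zero-padded 4-point DFT provides frequency interpolation.

DFT_4([x, 0, ...]) = [2, 6-2i, -2, 6+2i]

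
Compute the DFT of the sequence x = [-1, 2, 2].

X[k] = Σ(n=0 to 2) x[n] · ω_3^(nk)
where ω_3 = e^(-2πi/3)

Computing each X[k]:
X[0] = 3
X[1] = -3
X[2] = -3

X = [3, -3, -3]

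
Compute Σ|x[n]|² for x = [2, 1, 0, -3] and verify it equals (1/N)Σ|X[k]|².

Time domain:
Σ|x[n]|² = |2|² + |1|² + |0|² + |-3|² = 14.0000

Frequency domain:
(1/4)Σ|X[k]|² = (1/4)(|0|² + |2-4i|² + |4|² + |2+4i|²) = (1/4)·56.0000 = 14.0000

Both sides agree, confirming Parseval's theorem.

Σ|x[n]|² = (1/N)Σ|X[k]|² = 14.0000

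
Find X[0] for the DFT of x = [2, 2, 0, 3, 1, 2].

X[0] = Σ(n=0 to 5) x[n] · ω_6^0 = Σ x[n]
= (2) + (2) + (0) + (3) + (1) + (2)

X[0] = 10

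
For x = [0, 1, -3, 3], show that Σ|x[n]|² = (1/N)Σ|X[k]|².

Time domain:
Σ|x[n]|² = |0|² + |1|² + |-3|² + |3|² = 19.0000

Frequency domain:
(1/4)Σ|X[k]|² = (1/4)(|1|² + |3+2i|² + |-7|² + |3-2i|²) = (1/4)·76.0000 = 19.0000

Both sides agree, confirming Parseval's theorem.

Σ|x[n]|² = (1/N)Σ|X[k]|² = 19.0000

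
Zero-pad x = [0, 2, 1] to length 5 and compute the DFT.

Original 3-point DFT: [3, -1.5000-0.8660i, -1.5000+0.8660i]
Zero-padded 5-point DFT provides frequency interpolation.

DFT_5([x, 0, ...]) = [3, -0.1910-2.4899i, -1.3090-0.2245i, -1.3090+0.2245i, -0.1910+2.4899i]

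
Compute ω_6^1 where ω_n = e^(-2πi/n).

ω_6^1 = e^(-2πi·1/6)
= cos(-2π·1/6) + i·sin(-2π·1/6)
= cos(-2π/6) + i·sin(-2π/6)

ω_6^1 = cos(-2π/6) + i·sin(-2π/6) = 0.5000-0.8660i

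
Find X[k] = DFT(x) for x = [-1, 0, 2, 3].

X[k] = Σ(n=0 to 3) x[n] · ω_4^(nk)
where ω_4 = e^(-2πi/4)

Computing each X[k]:
X[0] = 4
X[1] = -3+3i
X[2] = -2
X[3] = -3-3i

X = [4, -3+3i, -2, -3-3i]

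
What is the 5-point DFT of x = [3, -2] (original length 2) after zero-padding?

Original 2-point DFT: [1, 5]
Zero-padded 5-point DFT provides frequency interpolation.

DFT_5([x, 0, ...]) = [1, 2.3820+1.9021i, 4.6180+1.1756i, 4.6180-1.1756i, 2.3820-1.9021i]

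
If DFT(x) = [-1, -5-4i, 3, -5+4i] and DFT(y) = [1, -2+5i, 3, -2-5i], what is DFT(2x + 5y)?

By linearity: DFT(2x + 5y) = 2·DFT(x) + 5·DFT(y)
= 2·[-1, -5-4i, 3, -5+4i] + 5·[1, -2+5i, 3, -2-5i]

Computing element-wise:
Z[0] = 2·(-1) + 5·(1) = 3
Z[1] = 2·(-5-4i) + 5·(-2+5i) = -20+17i
Z[2] = 2·(3) + 5·(3) = 21
Z[3] = 2·(-5+4i) + 5·(-2-5i) = -20-17i

DFT(2x + 5y) = 2·X + 5·Y = [3, -20+17i, 21, -20-17i]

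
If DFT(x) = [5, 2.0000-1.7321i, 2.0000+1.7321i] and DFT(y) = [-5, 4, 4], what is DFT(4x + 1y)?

By linearity: DFT(4x + 1y) = 4·DFT(x) + 1·DFT(y)
= 4·[5, 2.0000-1.7321i, 2.0000+1.7321i] + 1·[-5, 4, 4]

Computing element-wise:
Z[0] = 4·(5) + 1·(-5) = 15
Z[1] = 4·(2.0000-1.7321i) + 1·(4) = 12.0000-6.9284i
Z[2] = 4·(2.0000+1.7321i) + 1·(4) = 12.0000+6.9284i

DFT(4x + 1y) = 4·X + 1·Y = [15, 12.0000-6.9284i, 12.0000+6.9284i]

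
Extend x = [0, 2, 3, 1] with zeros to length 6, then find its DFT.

Original 4-point DFT: [6, -3-1i, 0, -3+1i]
Zero-padded 6-point DFT provides frequency interpolation.

DFT_6([x, 0, ...]) = [6, -1.5000-4.3301i, -1.5000+0.8660i, 0, -1.5000-0.8660i, -1.5000+4.3301i]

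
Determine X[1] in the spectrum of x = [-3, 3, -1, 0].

X[1] = Σ(n=0 to 3) x[n] · ω_4^(1n) where ω_4 = e^(-2πi/4)
= (-3)·ω_4^0 + (3)·ω_4^1 + (-1)·ω_4^2 + (0)·ω_4^3

X[1] = -2-3i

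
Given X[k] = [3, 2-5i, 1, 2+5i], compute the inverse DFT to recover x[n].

x[n] = (1/4) Σ(k=0 to 3) X[k] · e^(2πikn/4)

Computing each x[n]:
x[0] = 2
x[1] = 3
x[2] = 0
x[3] = -2

x = [2, 3, 0, -2]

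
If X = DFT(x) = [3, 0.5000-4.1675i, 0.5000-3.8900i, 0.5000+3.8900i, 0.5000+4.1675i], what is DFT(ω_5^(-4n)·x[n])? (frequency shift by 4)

Modulation property: DFT(ω_5^(-4n)·x[n]) = X[(k-4) mod 5], so circularly shift X by 4 positions.

X[k-4] = [0.5000-4.1675i, 0.5000-3.8900i, 0.5000+3.8900i, 0.5000+4.1675i, 3]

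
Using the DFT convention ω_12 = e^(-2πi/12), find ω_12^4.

ω_12^4 = e^(-2πi·4/12)
= cos(-2π·4/12) + i·sin(-2π·4/12)
= cos(-8π/12) + i·sin(-8π/12)

ω_12^4 = cos(-8π/12) + i·sin(-8π/12) = -0.5000-0.8660i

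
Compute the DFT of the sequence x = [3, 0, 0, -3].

X[k] = Σ(n=0 to 3) x[n] · ω_4^(nk)
where ω_4 = e^(-2πi/4)

Computing each X[k]:
X[0] = 0
X[1] = 3-3i
X[2] = 6
X[3] = 3+3i

X = [0, 3-3i, 6, 3+3i]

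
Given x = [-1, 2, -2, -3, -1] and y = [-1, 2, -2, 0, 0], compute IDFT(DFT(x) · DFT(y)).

(x ⊛ y)[n] = Σ(m=0 to 4) x[m] · y[(n-m) mod 5]

Computing each output sample:
(x ⊛ y)[0] = 5
(x ⊛ y)[1] = -2
(x ⊛ y)[2] = 8
(x ⊛ y)[3] = -5
(x ⊛ y)[4] = -1

x ⊛ y = [5, -2, 8, -5, -1]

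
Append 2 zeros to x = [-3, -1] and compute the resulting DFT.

Original 2-point DFT: [-4, -2]
Zero-padded 4-point DFT provides frequency interpolation.

DFT_4([x, 0, ...]) = [-4, -3+1i, -2, -3-1i]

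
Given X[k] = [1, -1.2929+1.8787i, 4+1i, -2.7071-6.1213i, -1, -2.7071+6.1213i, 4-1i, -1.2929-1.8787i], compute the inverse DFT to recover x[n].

x[n] = (1/8) Σ(k=0 to 7) X[k] · e^(2πikn/8)

Computing each x[n]:
x[0] = 0
x[1] = 1
x[2] = -3
x[3] = 1
x[4] = 2
x[5] = -1
x[6] = 1
x[7] = 0

x = [0, 1, -3, 1, 2, -1, 1, 0]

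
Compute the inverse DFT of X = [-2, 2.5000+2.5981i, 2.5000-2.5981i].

x[n] = (1/3) Σ(k=0 to 2) X[k] · e^(2πikn/3)

Computing each x[n]:
x[0] = 1
x[1] = -3
x[2] = 0

x = [1, -3, 0]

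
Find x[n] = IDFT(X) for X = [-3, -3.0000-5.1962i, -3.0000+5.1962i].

x[n] = (1/3) Σ(k=0 to 2) X[k] · e^(2πikn/3)

Computing each x[n]:
x[0] = -3
x[1] = 3
x[2] = -3

x = [-3, 3, -3]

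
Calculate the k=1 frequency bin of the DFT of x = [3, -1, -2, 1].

X[1] = Σ(n=0 to 3) x[n] · ω_4^(1n) where ω_4 = e^(-2πi/4)
= (3)·ω_4^0 + (-1)·ω_4^1 + (-2)·ω_4^2 + (1)·ω_4^3

X[1] = 5+2i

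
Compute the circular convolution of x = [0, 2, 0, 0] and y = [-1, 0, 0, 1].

(x ⊛ y)[n] = Σ(m=0 to 3) x[m] · y[(n-m) mod 4]

Computing each output sample:
(x ⊛ y)[0] = 2
(x ⊛ y)[1] = -2
(x ⊛ y)[2] = 0
(x ⊛ y)[3] = 0

x ⊛ y = [2, -2, 0, 0]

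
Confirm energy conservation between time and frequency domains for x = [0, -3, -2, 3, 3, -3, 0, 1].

Time domain:
Σ|x[n]|² = |0|² + |-3|² + |-2|² + |3|² + |3|² + |-3|² + |0|² + |1|² = 41.0000

Frequency domain:
(1/8)Σ|X[k]|² = (1/8)(|-1|² + |-4.4142+0.5858i|² + |5+10i|² + |-1.5858-3.4142i|² + |3|² + |-1.5858+3.4142i|² + |5-10i|² + |-4.4142-0.5858i|²) = (1/8)·328.0000 = 41.0000

Both sides agree, confirming Parseval's theorem.

Σ|x[n]|² = (1/N)Σ|X[k]|² = 41.0000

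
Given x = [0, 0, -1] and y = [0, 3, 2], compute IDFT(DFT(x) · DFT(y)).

(x ⊛ y)[n] = Σ(m=0 to 2) x[m] · y[(n-m) mod 3]

Computing each output sample:
(x ⊛ y)[0] = -3
(x ⊛ y)[1] = -2
(x ⊛ y)[2] = 0

x ⊛ y = [-3, -2, 0]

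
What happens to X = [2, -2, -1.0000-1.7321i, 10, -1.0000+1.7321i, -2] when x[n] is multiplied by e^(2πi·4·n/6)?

Modulation property: DFT(ω_6^(-4n)·x[n]) = X[(k-4) mod 6], so circularly shift X by 4 positions.

X[k-4] = [-1.0000-1.7321i, 10, -1.0000+1.7321i, -2, 2, -2]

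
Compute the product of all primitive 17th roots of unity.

The primitive 17th roots of unity are ω_17^k for k coprime to 17: k ∈ {1, 2, 3, 4, 5, 6, 7, 8, 9, 10, 11, 12, 13, 14, 15, 16}
Their product equals the constant term of the cyclotomic polynomial Φ_17(x) up to sign.
For n ≥ 3, the product of all primitive nth roots of unity is 1. (For n=1 it is 1; for n=2 it is -1.)

1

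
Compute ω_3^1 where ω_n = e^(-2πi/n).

ω_3^1 = e^(-2πi·1/3)
= cos(-2π·1/3) + i·sin(-2π·1/3)
= cos(-2π/3) + i·sin(-2π/3)

ω_3^1 = cos(-2π/3) + i·sin(-2π/3) = -0.5000-0.8660i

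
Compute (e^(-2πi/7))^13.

Since ω_7^7 = 1, powers reduce modulo 7.
13 mod 7 = 6
So ω_7^13 = ω_7^6 = e^(-2πi·6/7)

ω_7^13 = ω_7^6 = 0.6235+0.7818i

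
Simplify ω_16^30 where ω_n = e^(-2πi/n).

Since ω_16^16 = 1, powers reduce modulo 16.
30 mod 16 = 14
So ω_16^30 = ω_16^14 = e^(-2πi·14/16)

ω_16^30 = ω_16^14 = 0.7071+0.7071i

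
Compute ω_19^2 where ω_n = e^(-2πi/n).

ω_19^2 = e^(-2πi·2/19)
= cos(-2π·2/19) + i·sin(-2π·2/19)
= cos(-4π/19) + i·sin(-4π/19)

ω_19^2 = cos(-4π/19) + i·sin(-4π/19) = 0.7891-0.6142i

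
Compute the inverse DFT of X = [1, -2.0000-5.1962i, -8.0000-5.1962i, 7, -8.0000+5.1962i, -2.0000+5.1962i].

x[n] = (1/6) Σ(k=0 to 5) X[k] · e^(2πikn/6)

Computing each x[n]:
x[0] = -2
x[1] = 3
x[2] = 3
x[3] = -3
x[4] = 3
x[5] = -3

x = [-2, 3, 3, -3, 3, -3]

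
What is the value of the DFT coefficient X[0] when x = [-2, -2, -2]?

X[0] = Σ(n=0 to 2) x[n] · ω_3^0 = Σ x[n]
= (-2) + (-2) + (-2)

X[0] = -6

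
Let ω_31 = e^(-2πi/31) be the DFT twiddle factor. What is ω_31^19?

ω_31^19 = e^(-2πi·19/31)
= cos(-2π·19/31) + i·sin(-2π·19/31)
= cos(-38π/31) + i·sin(-38π/31)

ω_31^19 = cos(-38π/31) + i·sin(-38π/31) = -0.7588+0.6514i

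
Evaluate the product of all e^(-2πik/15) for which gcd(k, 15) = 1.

The primitive 15th roots of unity are ω_15^k for k coprime to 15: k ∈ {1, 2, 4, 7, 8, 11, 13, 14}
Their product equals the constant term of the cyclotomic polynomial Φ_15(x) up to sign.
For n ≥ 3, the product of all primitive nth roots of unity is 1. (For n=1 it is 1; for n=2 it is -1.)

1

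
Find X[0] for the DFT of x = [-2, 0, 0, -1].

X[0] = Σ(n=0 to 3) x[n] · ω_4^0 = Σ x[n]
= (-2) + (0) + (0) + (-1)

X[0] = -3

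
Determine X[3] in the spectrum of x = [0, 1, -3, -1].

X[3] = Σ(n=0 to 3) x[n] · ω_4^(3n) where ω_4 = e^(-2πi/4)
= (0)·ω_4^0 + (1)·ω_4^3 + (-3)·ω_4^6 + (-1)·ω_4^9

X[3] = 3+2i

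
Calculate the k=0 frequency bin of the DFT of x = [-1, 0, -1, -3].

X[0] = Σ(n=0 to 3) x[n] · ω_4^0 = Σ x[n]
= (-1) + (0) + (-1) + (-3)

X[0] = -5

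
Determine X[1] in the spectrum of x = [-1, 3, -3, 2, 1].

X[1] = Σ(n=0 to 4) x[n] · ω_5^(1n) where ω_5 = e^(-2πi/5)
= (-1)·ω_5^0 + (3)·ω_5^1 + (-3)·ω_5^2 + (2)·ω_5^3 + (1)·ω_5^4

X[1] = 1.0451+1.0368i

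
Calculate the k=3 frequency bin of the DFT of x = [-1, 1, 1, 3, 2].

X[3] = Σ(n=0 to 4) x[n] · ω_5^(3n) where ω_5 = e^(-2πi/5)
= (-1)·ω_5^0 + (1)·ω_5^3 + (1)·ω_5^6 + (3)·ω_5^9 + (2)·ω_5^12

X[3] = -2.1910+1.3143i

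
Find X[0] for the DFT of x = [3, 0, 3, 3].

X[0] = Σ(n=0 to 3) x[n] · ω_4^0 = Σ x[n]
= (3) + (0) + (3) + (3)

X[0] = 9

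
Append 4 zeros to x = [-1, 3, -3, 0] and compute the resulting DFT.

Original 4-point DFT: [-1, 2-3i, -7, 2+3i]
Zero-padded 8-point DFT provides frequency interpolation.

DFT_8([x, 0, ...]) = [-1, 1.1213+0.8787i, 2-3i, -3.1213-5.1213i, -7, -3.1213+5.1213i, 2+3i, 1.1213-0.8787i]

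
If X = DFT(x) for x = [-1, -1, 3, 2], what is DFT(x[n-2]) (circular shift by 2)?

Time shift by 2: X_shifted[k] = ω_4^(2k) · X[k]
Shifted x = [3, 2, -1, -1]

DFT(x[n-2]) = [3, 4-3i, 1, 4+3i]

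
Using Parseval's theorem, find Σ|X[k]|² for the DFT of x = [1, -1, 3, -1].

Parseval: Σ|x[n]|² = (1/N)Σ|X[k]|², so Σ|X[k]|² = N·Σ|x[n]|² = 4·12.0000

Σ|X[k]|² = N·Σ|x[n]|² = 4·12.0000 = 48.0000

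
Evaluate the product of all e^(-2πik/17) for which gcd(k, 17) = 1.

The primitive 17th roots of unity are ω_17^k for k coprime to 17: k ∈ {1, 2, 3, 4, 5, 6, 7, 8, 9, 10, 11, 12, 13, 14, 15, 16}
Their product equals the constant term of the cyclotomic polynomial Φ_17(x) up to sign.
For n ≥ 3, the product of all primitive nth roots of unity is 1. (For n=1 it is 1; for n=2 it is -1.)

1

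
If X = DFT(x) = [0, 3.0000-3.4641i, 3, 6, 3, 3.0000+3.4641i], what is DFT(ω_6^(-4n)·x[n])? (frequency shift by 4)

Modulation property: DFT(ω_6^(-4n)·x[n]) = X[(k-4) mod 6], so circularly shift X by 4 positions.

X[k-4] = [3, 6, 3, 3.0000+3.4641i, 0, 3.0000-3.4641i]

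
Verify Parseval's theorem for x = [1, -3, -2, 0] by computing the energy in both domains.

Time domain:
Σ|x[n]|² = |1|² + |-3|² + |-2|² + |0|² = 14.0000

Frequency domain:
(1/4)Σ|X[k]|² = (1/4)(|-4|² + |3+3i|² + |2|² + |3-3i|²) = (1/4)·56.0000 = 14.0000

Both sides agree, confirming Parseval's theorem.

Σ|x[n]|² = (1/N)Σ|X[k]|² = 14.0000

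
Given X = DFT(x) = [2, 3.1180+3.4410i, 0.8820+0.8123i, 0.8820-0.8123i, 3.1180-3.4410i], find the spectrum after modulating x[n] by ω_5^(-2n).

Modulation property: DFT(ω_5^(-2n)·x[n]) = X[(k-2) mod 5], so circularly shift X by 2 positions.

X[k-2] = [0.8820-0.8123i, 3.1180-3.4410i, 2, 3.1180+3.4410i, 0.8820+0.8123i]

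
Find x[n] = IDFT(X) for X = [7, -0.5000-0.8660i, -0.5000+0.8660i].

x[n] = (1/3) Σ(k=0 to 2) X[k] · e^(2πikn/3)

Computing each x[n]:
x[0] = 2
x[1] = 3
x[2] = 2

x = [2, 3, 2]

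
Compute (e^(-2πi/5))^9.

Since ω_5^5 = 1, powers reduce modulo 5.
9 mod 5 = 4
So ω_5^9 = ω_5^4 = e^(-2πi·4/5)

ω_5^9 = ω_5^4 = 0.3090+0.9511i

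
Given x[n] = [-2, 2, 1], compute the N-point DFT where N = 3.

X[k] = Σ(n=0 to 2) x[n] · ω_3^(nk)
where ω_3 = e^(-2πi/3)

Computing each X[k]:
X[0] = 1
X[1] = -3.5000-0.8660i
X[2] = -3.5000+0.8660i

X = [1, -3.5000-0.8660i, -3.5000+0.8660i]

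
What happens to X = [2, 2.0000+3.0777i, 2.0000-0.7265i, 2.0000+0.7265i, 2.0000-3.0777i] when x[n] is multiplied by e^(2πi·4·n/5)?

Modulation property: DFT(ω_5^(-4n)·x[n]) = X[(k-4) mod 5], so circularly shift X by 4 positions.

X[k-4] = [2.0000+3.0777i, 2.0000-0.7265i, 2.0000+0.7265i, 2.0000-3.0777i, 2]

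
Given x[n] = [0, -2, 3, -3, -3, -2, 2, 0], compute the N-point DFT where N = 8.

X[k] = Σ(n=0 to 7) x[n] · ω_8^(nk)
where ω_8 = e^(-2πi/8)

Computing each X[k]:
X[0] = -5
X[1] = 5.1213+1.1213i
X[2] = -8+1i
X[3] = 0.8787+3.1213i
X[4] = 9
X[5] = 0.8787-3.1213i
X[6] = -8-1i
X[7] = 5.1213-1.1213i

X = [-5, 5.1213+1.1213i, -8+1i, 0.8787+3.1213i, 9, 0.8787-3.1213i, -8-1i, 5.1213-1.1213i]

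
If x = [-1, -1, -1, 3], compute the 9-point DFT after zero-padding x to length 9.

Original 4-point DFT: [0, 4i, -4, -4i]
Zero-padded 9-point DFT provides frequency interpolation.

DFT_9([x, 0, ...]) = [0, -3.4397-0.9705i, -1.7340+3.9249i, 3, -2.3264-2.8988i, -2.3264+2.8988i, 3, -1.7340-3.9249i, -3.4397+0.9705i]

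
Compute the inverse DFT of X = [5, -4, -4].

x[n] = (1/3) Σ(k=0 to 2) X[k] · e^(2πikn/3)

Computing each x[n]:
x[0] = -1
x[1] = 3
x[2] = 3

x = [-1, 3, 3]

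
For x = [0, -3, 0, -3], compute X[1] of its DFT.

X[1] = Σ(n=0 to 3) x[n] · ω_4^(1n) where ω_4 = e^(-2πi/4)
= (0)·ω_4^0 + (-3)·ω_4^1 + (0)·ω_4^2 + (-3)·ω_4^3

X[1] = 0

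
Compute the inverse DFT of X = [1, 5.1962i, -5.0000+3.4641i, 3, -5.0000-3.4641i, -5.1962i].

x[n] = (1/6) Σ(k=0 to 5) X[k] · e^(2πikn/6)

Computing each x[n]:
x[0] = -1
x[1] = -2
x[2] = 1
x[3] = -2
x[4] = 2
x[5] = 3

x = [-1, -2, 1, -2, 2, 3]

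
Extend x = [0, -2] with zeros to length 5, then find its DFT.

Original 2-point DFT: [-2, 2]
Zero-padded 5-point DFT provides frequency interpolation.

DFT_5([x, 0, ...]) = [-2, -0.6180+1.9021i, 1.6180+1.1756i, 1.6180-1.1756i, -0.6180-1.9021i]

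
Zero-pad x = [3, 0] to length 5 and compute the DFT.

Original 2-point DFT: [3, 3]
Zero-padded 5-point DFT provides frequency interpolation.

DFT_5([x, 0, ...]) = [3, 3, 3, 3, 3]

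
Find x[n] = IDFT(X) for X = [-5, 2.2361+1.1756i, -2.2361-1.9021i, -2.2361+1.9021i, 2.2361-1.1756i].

x[n] = (1/5) Σ(k=0 to 4) X[k] · e^(2πikn/5)

Computing each x[n]:
x[0] = -1
x[1] = 0
x[2] = -3
x[3] = -1
x[4] = 0

x = [-1, 0, -3, -1, 0]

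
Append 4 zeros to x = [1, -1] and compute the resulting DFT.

Original 2-point DFT: [0, 2]
Zero-padded 6-point DFT provides frequency interpolation.

DFT_6([x, 0, ...]) = [0, 0.5000+0.8660i, 1.5000+0.8660i, 2, 1.5000-0.8660i, 0.5000-0.8660i]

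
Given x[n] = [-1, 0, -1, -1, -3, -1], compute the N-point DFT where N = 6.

X[k] = Σ(n=0 to 5) x[n] · ω_6^(nk)
where ω_6 = e^(-2πi/6)

Computing each X[k]:
X[0] = -7
X[1] = 1.5000-2.5981i
X[2] = 0.5000+0.8660i
X[3] = -3
X[4] = 0.5000-0.8660i
X[5] = 1.5000+2.5981i

X = [-7, 1.5000-2.5981i, 0.5000+0.8660i, -3, 0.5000-0.8660i, 1.5000+2.5981i]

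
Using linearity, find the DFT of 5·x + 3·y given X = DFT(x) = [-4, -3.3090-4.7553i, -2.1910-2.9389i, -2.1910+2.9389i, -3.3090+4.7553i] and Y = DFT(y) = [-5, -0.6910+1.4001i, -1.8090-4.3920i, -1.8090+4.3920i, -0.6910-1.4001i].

By linearity: DFT(5x + 3y) = 5·DFT(x) + 3·DFT(y)
= 5·[-4, -3.3090-4.7553i, -2.1910-2.9389i, -2.1910+2.9389i, -3.3090+4.7553i] + 3·[-5, -0.6910+1.4001i, -1.8090-4.3920i, -1.8090+4.3920i, -0.6910-1.4001i]

Computing element-wise:
Z[0] = 5·(-4) + 3·(-5) = -35
Z[1] = 5·(-3.3090-4.7553i) + 3·(-0.6910+1.4001i) = -18.6180-19.5762i
Z[2] = 5·(-2.1910-2.9389i) + 3·(-1.8090-4.3920i) = -16.3820-27.8705i
Z[3] = 5·(-2.1910+2.9389i) + 3·(-1.8090+4.3920i) = -16.3820+27.8705i
Z[4] = 5·(-3.3090+4.7553i) + 3·(-0.6910-1.4001i) = -18.6180+19.5762i

DFT(5x + 3y) = 5·X + 3·Y = [-35, -18.6180-19.5762i, -16.3820-27.8705i, -16.3820+27.8705i, -18.6180+19.5762i]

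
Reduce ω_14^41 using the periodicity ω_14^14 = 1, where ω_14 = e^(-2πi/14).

Since ω_14^14 = 1, powers reduce modulo 14.
41 mod 14 = 13
So ω_14^41 = ω_14^13 = e^(-2πi·13/14)

ω_14^41 = ω_14^13 = 0.9010+0.4339i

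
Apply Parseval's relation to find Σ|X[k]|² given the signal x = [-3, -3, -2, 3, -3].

Parseval: Σ|x[n]|² = (1/N)Σ|X[k]|², so Σ|X[k]|² = N·Σ|x[n]|² = 5·40.0000

Σ|X[k]|² = N·Σ|x[n]|² = 5·40.0000 = 200.0000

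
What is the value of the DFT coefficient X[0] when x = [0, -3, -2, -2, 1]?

X[0] = Σ(n=0 to 4) x[n] · ω_5^0 = Σ x[n]
= (0) + (-3) + (-2) + (-2) + (1)

X[0] = -6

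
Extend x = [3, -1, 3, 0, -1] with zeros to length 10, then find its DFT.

Original 5-point DFT: [4, -0.0451-1.7634i, 5.5451+2.8532i, 5.5451-2.8532i, -0.0451+1.7634i]
Zero-padded 10-point DFT provides frequency interpolation.

DFT_10([x, 0, ...]) = [4, 3.9271-1.6776i, -0.0451-1.7634i, 0.5729+3.6655i, 5.5451+2.8532i, 6, 5.5451-2.8532i, 0.5729-3.6655i, -0.0451+1.7634i, 3.9271+1.6776i]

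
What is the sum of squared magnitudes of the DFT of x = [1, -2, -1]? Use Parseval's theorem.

Parseval: Σ|x[n]|² = (1/N)Σ|X[k]|², so Σ|X[k]|² = N·Σ|x[n]|² = 3·6.0000

Σ|X[k]|² = N·Σ|x[n]|² = 3·6.0000 = 18.0000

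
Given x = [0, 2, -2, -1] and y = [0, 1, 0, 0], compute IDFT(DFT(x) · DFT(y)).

(x ⊛ y)[n] = Σ(m=0 to 3) x[m] · y[(n-m) mod 4]

Computing each output sample:
(x ⊛ y)[0] = -1
(x ⊛ y)[1] = 0
(x ⊛ y)[2] = 2
(x ⊛ y)[3] = -2

x ⊛ y = [-1, 0, 2, -2]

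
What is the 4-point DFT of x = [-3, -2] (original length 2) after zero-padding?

Original 2-point DFT: [-5, -1]
Zero-padded 4-point DFT provides frequency interpolation.

DFT_4([x, 0, ...]) = [-5, -3+2i, -1, -3-2i]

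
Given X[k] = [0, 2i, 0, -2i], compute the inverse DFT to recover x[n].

x[n] = (1/4) Σ(k=0 to 3) X[k] · e^(2πikn/4)

Computing each x[n]:
x[0] = 0
x[1] = -1
x[2] = 0
x[3] = 1

x = [0, -1, 0, 1]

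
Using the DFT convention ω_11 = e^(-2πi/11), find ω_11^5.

ω_11^5 = e^(-2πi·5/11)
= cos(-2π·5/11) + i·sin(-2π·5/11)
= cos(-10π/11) + i·sin(-10π/11)

ω_11^5 = cos(-10π/11) + i·sin(-10π/11) = -0.9595-0.2817i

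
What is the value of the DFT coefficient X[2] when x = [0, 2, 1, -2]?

X[2] = Σ(n=0 to 3) x[n] · ω_4^(2n) where ω_4 = e^(-2πi/4)
= (0)·ω_4^0 + (2)·ω_4^2 + (1)·ω_4^4 + (-2)·ω_4^6

X[2] = 1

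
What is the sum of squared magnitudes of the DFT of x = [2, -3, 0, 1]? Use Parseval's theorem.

Parseval: Σ|x[n]|² = (1/N)Σ|X[k]|², so Σ|X[k]|² = N·Σ|x[n]|² = 4·14.0000

Σ|X[k]|² = N·Σ|x[n]|² = 4·14.0000 = 56.0000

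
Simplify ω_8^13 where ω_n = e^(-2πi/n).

Since ω_8^8 = 1, powers reduce modulo 8.
13 mod 8 = 5
So ω_8^13 = ω_8^5 = e^(-2πi·5/8)

ω_8^13 = ω_8^5 = -0.7071+0.7071i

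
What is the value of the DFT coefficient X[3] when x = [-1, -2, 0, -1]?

X[3] = Σ(n=0 to 3) x[n] · ω_4^(3n) where ω_4 = e^(-2πi/4)
= (-1)·ω_4^0 + (-2)·ω_4^3 + (0)·ω_4^6 + (-1)·ω_4^9

X[3] = -1-1i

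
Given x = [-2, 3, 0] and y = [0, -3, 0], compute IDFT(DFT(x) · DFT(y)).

(x ⊛ y)[n] = Σ(m=0 to 2) x[m] · y[(n-m) mod 3]

Computing each output sample:
(x ⊛ y)[0] = 0
(x ⊛ y)[1] = 6
(x ⊛ y)[2] = -9

x ⊛ y = [0, 6, -9]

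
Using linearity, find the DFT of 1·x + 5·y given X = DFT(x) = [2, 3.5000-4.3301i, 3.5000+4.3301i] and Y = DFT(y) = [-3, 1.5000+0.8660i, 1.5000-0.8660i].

By linearity: DFT(1x + 5y) = 1·DFT(x) + 5·DFT(y)
= 1·[2, 3.5000-4.3301i, 3.5000+4.3301i] + 5·[-3, 1.5000+0.8660i, 1.5000-0.8660i]

Computing element-wise:
Z[0] = 1·(2) + 5·(-3) = -13
Z[1] = 1·(3.5000-4.3301i) + 5·(1.5000+0.8660i) = 11.0000-0.0001i
Z[2] = 1·(3.5000+4.3301i) + 5·(1.5000-0.8660i) = 11.0000+0.0001i

DFT(1x + 5y) = 1·X + 5·Y = [-13, 11.0000-0.0001i, 11.0000+0.0001i]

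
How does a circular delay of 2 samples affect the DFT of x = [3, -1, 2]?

Time shift by 2: X_shifted[k] = ω_3^(2k) · X[k]
Shifted x = [-1, 2, 3]

DFT(x[n-2]) = [4, -3.5000+0.8660i, -3.5000-0.8660i]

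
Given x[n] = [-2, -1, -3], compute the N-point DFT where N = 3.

X[k] = Σ(n=0 to 2) x[n] · ω_3^(nk)
where ω_3 = e^(-2πi/3)

Computing each X[k]:
X[0] = -6
X[1] = -1.7321i
X[2] = 1.7321i

X = [-6, -1.7321i, 1.7321i]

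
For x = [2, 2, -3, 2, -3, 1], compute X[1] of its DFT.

X[1] = Σ(n=0 to 5) x[n] · ω_6^(1n) where ω_6 = e^(-2πi/6)
= (2)·ω_6^0 + (2)·ω_6^1 + (-3)·ω_6^2 + (2)·ω_6^3 + (-3)·ω_6^4 + (1)·ω_6^5

X[1] = 4.5000-0.8660i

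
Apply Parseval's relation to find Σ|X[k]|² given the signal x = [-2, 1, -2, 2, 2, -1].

Parseval: Σ|x[n]|² = (1/N)Σ|X[k]|², so Σ|X[k]|² = N·Σ|x[n]|² = 6·18.0000

Σ|X[k]|² = N·Σ|x[n]|² = 6·18.0000 = 108.0000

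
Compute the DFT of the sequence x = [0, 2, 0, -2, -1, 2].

X[k] = Σ(n=0 to 5) x[n] · ω_6^(nk)
where ω_6 = e^(-2πi/6)

Computing each X[k]:
X[0] = 1
X[1] = 4.5000-0.8660i
X[2] = -3.5000+0.8660i
X[3] = -3
X[4] = -3.5000-0.8660i
X[5] = 4.5000+0.8660i

X = [1, 4.5000-0.8660i, -3.5000+0.8660i, -3, -3.5000-0.8660i, 4.5000+0.8660i]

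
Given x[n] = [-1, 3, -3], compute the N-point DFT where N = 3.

X[k] = Σ(n=0 to 2) x[n] · ω_3^(nk)
where ω_3 = e^(-2πi/3)

Computing each X[k]:
X[0] = -1
X[1] = -1.0000-5.1962i
X[2] = -1.0000+5.1962i

X = [-1, -1.0000-5.1962i, -1.0000+5.1962i]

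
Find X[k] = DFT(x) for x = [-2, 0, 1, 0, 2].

X[k] = Σ(n=0 to 4) x[n] · ω_5^(nk)
where ω_5 = e^(-2πi/5)

Computing each X[k]:
X[0] = 1
X[1] = -2.1910+1.3143i
X[2] = -3.3090+2.1266i
X[3] = -3.3090-2.1266i
X[4] = -2.1910-1.3143i

X = [1, -2.1910+1.3143i, -3.3090+2.1266i, -3.3090-2.1266i, -2.1910-1.3143i]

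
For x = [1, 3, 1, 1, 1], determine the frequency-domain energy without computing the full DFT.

Parseval: Σ|x[n]|² = (1/N)Σ|X[k]|², so Σ|X[k]|² = N·Σ|x[n]|² = 5·13.0000

Σ|X[k]|² = N·Σ|x[n]|² = 5·13.0000 = 65.0000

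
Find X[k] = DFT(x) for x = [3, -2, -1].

X[k] = Σ(n=0 to 2) x[n] · ω_3^(nk)
where ω_3 = e^(-2πi/3)

Computing each X[k]:
X[0] = 0
X[1] = 4.5000+0.8660i
X[2] = 4.5000-0.8660i

X = [0, 4.5000+0.8660i, 4.5000-0.8660i]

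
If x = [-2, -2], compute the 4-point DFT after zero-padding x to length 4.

Original 2-point DFT: [-4, 0]
Zero-padded 4-point DFT provides frequency interpolation.

DFT_4([x, 0, ...]) = [-4, -2+2i, 0, -2-2i]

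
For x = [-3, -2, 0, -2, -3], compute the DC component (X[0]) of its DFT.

X[0] = Σ(n=0 to 4) x[n] · ω_5^0 = Σ x[n]
= (-3) + (-2) + (0) + (-2) + (-3)

X[0] = -10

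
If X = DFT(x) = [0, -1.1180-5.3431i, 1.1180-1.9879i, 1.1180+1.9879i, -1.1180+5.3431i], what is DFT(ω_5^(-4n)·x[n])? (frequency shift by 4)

Modulation property: DFT(ω_5^(-4n)·x[n]) = X[(k-4) mod 5], so circularly shift X by 4 positions.

X[k-4] = [-1.1180-5.3431i, 1.1180-1.9879i, 1.1180+1.9879i, -1.1180+5.3431i, 0]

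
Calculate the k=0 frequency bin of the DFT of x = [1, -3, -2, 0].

X[0] = Σ(n=0 to 3) x[n] · ω_4^0 = Σ x[n]
= (1) + (-3) + (-2) + (0)

X[0] = -4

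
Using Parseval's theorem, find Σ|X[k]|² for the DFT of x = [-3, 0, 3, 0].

Parseval: Σ|x[n]|² = (1/N)Σ|X[k]|², so Σ|X[k]|² = N·Σ|x[n]|² = 4·18.0000

Σ|X[k]|² = N·Σ|x[n]|² = 4·18.0000 = 72.0000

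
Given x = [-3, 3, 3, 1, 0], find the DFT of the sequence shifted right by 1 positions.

Time shift by 1: X_shifted[k] = ω_5^(1k) · X[k]
Shifted x = [0, -3, 3, 3, 1]

DFT(x[n-1]) = [4, -5.4721+3.8042i, 3.4721+2.3511i, 3.4721-2.3511i, -5.4721-3.8042i]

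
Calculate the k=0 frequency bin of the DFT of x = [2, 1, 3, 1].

X[0] = Σ(n=0 to 3) x[n] · ω_4^0 = Σ x[n]
= (2) + (1) + (3) + (1)

X[0] = 7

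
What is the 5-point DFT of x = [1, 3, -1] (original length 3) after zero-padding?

Original 3-point DFT: [3, -3.4641i, 3.4641i]
Zero-padded 5-point DFT provides frequency interpolation.

DFT_5([x, 0, ...]) = [3, 2.7361-2.2654i, -1.7361-2.7144i, -1.7361+2.7144i, 2.7361+2.2654i]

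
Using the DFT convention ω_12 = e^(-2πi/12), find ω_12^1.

ω_12^1 = e^(-2πi·1/12)
= cos(-2π·1/12) + i·sin(-2π·1/12)
= cos(-2π/12) + i·sin(-2π/12)

ω_12^1 = cos(-2π/12) + i·sin(-2π/12) = 0.8660-0.5000i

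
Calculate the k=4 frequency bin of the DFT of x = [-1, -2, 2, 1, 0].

X[4] = Σ(n=0 to 4) x[n] · ω_5^(4n) where ω_5 = e^(-2πi/5)
= (-1)·ω_5^0 + (-2)·ω_5^4 + (2)·ω_5^8 + (1)·ω_5^12 + (0)·ω_5^16

X[4] = -4.0451-1.3143i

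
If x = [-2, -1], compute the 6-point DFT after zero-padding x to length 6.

Original 2-point DFT: [-3, -1]
Zero-padded 6-point DFT provides frequency interpolation.

DFT_6([x, 0, ...]) = [-3, -2.5000+0.8660i, -1.5000+0.8660i, -1, -1.5000-0.8660i, -2.5000-0.8660i]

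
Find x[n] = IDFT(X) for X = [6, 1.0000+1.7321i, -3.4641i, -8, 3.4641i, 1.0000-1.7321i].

x[n] = (1/6) Σ(k=0 to 5) X[k] · e^(2πikn/6)

Computing each x[n]:
x[0] = 0
x[1] = 3
x[2] = -2
x[3] = 2
x[4] = 1
x[5] = 2

x = [0, 3, -2, 2, 1, 2]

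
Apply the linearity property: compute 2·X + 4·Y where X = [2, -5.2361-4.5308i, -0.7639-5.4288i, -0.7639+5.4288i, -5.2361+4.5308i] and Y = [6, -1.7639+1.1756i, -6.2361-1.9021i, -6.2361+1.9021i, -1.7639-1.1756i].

By linearity: DFT(2x + 4y) = 2·DFT(x) + 4·DFT(y)
= 2·[2, -5.2361-4.5308i, -0.7639-5.4288i, -0.7639+5.4288i, -5.2361+4.5308i] + 4·[6, -1.7639+1.1756i, -6.2361-1.9021i, -6.2361+1.9021i, -1.7639-1.1756i]

Computing element-wise:
Z[0] = 2·(2) + 4·(6) = 28
Z[1] = 2·(-5.2361-4.5308i) + 4·(-1.7639+1.1756i) = -17.5278-4.3592i
Z[2] = 2·(-0.7639-5.4288i) + 4·(-6.2361-1.9021i) = -26.4722-18.4660i
Z[3] = 2·(-0.7639+5.4288i) + 4·(-6.2361+1.9021i) = -26.4722+18.4660i
Z[4] = 2·(-5.2361+4.5308i) + 4·(-1.7639-1.1756i) = -17.5278+4.3592i

DFT(2x + 4y) = 2·X + 4·Y = [28, -17.5278-4.3592i, -26.4722-18.4660i, -26.4722+18.4660i, -17.5278+4.3592i]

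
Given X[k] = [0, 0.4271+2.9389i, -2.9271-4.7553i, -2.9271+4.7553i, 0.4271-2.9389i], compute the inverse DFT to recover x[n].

x[n] = (1/5) Σ(k=0 to 4) X[k] · e^(2πikn/5)

Computing each x[n]:
x[0] = -1
x[1] = 1
x[2] = -3
x[3] = 2
x[4] = 1

x = [-1, 1, -3, 2, 1]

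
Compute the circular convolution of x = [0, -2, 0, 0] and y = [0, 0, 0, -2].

(x ⊛ y)[n] = Σ(m=0 to 3) x[m] · y[(n-m) mod 4]

Computing each output sample:
(x ⊛ y)[0] = 4
(x ⊛ y)[1] = 0
(x ⊛ y)[2] = 0
(x ⊛ y)[3] = 0

x ⊛ y = [4, 0, 0, 0]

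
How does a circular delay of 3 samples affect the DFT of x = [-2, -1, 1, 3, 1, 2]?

Time shift by 3: X_shifted[k] = ω_6^(3k) · X[k]
Shifted x = [3, 1, 2, -2, -1, 1]

DFT(x[n-3]) = [4, 5.5000-2.5981i, -0.5000+2.5981i, 4, -0.5000-2.5981i, 5.5000+2.5981i]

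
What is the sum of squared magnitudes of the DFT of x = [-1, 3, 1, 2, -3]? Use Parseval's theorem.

Parseval: Σ|x[n]|² = (1/N)Σ|X[k]|², so Σ|X[k]|² = N·Σ|x[n]|² = 5·24.0000

Σ|X[k]|² = N·Σ|x[n]|² = 5·24.0000 = 120.0000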